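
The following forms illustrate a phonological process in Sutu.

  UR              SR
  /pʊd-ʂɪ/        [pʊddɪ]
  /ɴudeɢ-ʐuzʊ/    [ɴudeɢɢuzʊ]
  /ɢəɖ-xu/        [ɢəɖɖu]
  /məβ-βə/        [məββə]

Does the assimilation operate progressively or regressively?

progressive

The segment that alternates is /ʂ/, which surfaces as [d] when adjacent to /d/.
The output [d] is identical to the trigger /d/ — every feature (place, manner, voicing) has been copied — so this is total assimilation.
The remaining alternations confirm this: /ʐ/ → [ɢ] after /ɢ/; /x/ → [ɖ] after /ɖ/ — in each case the output is a copy of the preceding consonant.
In [məββə] the two consonants at the boundary are already identical (/β/ + /β/), so the rule applies vacuously and nothing changes.
The trigger is the preceding segment, so the direction is progressive (perseverative).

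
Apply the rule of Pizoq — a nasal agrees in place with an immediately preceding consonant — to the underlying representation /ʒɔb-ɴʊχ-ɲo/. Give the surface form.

The rule targets /ɴ/ (voiced uvular nasal), which sits after the trigger /b/ (bilabial).
A voiced bilabial nasal is [m], so the surface segment is [m].
At the second juncture, /ɲ/ likewise becomes [ɴ] adjacent to /χ/.

[ʒɔbmʊχɴo]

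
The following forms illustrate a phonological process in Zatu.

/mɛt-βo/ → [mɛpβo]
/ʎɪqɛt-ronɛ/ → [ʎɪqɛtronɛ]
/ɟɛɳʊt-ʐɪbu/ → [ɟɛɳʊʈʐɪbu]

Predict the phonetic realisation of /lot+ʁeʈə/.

[loqʁeʈə]

The data show regressive place assimilation: /t/ → [p] before /β/; /t/ → [ʈ] before /ʐ/. In each pair only place changes, matching the following consonant, while manner and voice stay constant.
No alternation appears in [ʎɪqɛtronɛ]: there the adjacent consonants already agree in place (/t/ and /r/ are both alveolar), so this form is consistent with the same rule.
The rule targets /t/ (voiceless alveolar stop), which sits before the trigger /ʁ/ (uvular).
Changing only its place to uvular gives [q] — the voiceless uvular stop.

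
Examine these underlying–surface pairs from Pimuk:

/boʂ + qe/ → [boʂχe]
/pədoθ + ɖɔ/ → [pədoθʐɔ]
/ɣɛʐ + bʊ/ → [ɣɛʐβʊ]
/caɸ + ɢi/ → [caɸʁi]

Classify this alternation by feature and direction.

Comparing underlying and surface forms, /q/ → [χ] is the alternation; the neighbouring /ʂ/ is constant.
The change stop → fricative matches the manner of the preceding /ʂ/, identifying this as manner assimilation.
Place and voice are unchanged, so the assimilation is partial, not total.
The same holds elsewhere in the data: /ɖ/ → [ʐ] after /θ/ (stop → fricative, matching a fricative); /b/ → [β] after /ʐ/ (stop → fricative, matching a fricative); /ɢ/ → [ʁ] after /ɸ/ (stop → fricative, matching a fricative) — only manner changes, and always toward the preceding segment.
Since the segment that changes follows the conditioning segment, the assimilation is progressive.

progressive manner assimilation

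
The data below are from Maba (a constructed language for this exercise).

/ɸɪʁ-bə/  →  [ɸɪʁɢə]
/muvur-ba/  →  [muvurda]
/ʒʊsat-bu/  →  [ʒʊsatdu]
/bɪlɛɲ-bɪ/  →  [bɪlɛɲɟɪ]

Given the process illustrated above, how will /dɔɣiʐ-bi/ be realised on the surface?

[dɔɣiʐɖi]

The data show progressive place assimilation: /b/ → [ɢ] after /ʁ/; /b/ → [d] after /r/; /b/ → [d] after /t/; /b/ → [ɟ] after /ɲ/. In each pair only place changes, matching the preceding consonant, while manner and voice stay constant.
/b/ is a voiced bilabial stop. The preceding trigger /ʐ/ is retroflex, so /b/ must become retroflex as well.
Changing only its place to retroflex gives [ɖ] — the voiced retroflex stop.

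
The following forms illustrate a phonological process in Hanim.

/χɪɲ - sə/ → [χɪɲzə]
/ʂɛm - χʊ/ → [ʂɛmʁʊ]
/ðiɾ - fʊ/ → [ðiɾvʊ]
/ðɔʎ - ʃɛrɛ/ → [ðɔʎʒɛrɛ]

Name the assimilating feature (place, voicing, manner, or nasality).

The segment that alternates is /s/, which surfaces as [z] when adjacent to /ɲ/.
/s/ is voiceless while /ɲ/ is voiced; the output [z] is voiced, matching the trigger — so the feature that spreads is voicing.
The same holds elsewhere in the data: /χ/ → [ʁ] after /m/ (voiceless → voiced, matching voiced); /f/ → [v] after /ɾ/ (voiceless → voiced, matching voiced); /ʃ/ → [ʒ] after /ʎ/ (voiceless → voiced, matching voiced) — only voicing changes, and always toward the preceding segment.

voicing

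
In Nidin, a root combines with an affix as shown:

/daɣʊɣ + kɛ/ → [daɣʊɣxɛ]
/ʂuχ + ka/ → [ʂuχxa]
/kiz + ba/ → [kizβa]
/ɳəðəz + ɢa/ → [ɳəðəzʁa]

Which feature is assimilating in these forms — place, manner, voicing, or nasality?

manner

Comparing underlying and surface forms, /k/ → [x] is the alternation; the neighbouring /ɣ/ is constant.
The change stop → fricative matches the manner of the preceding /ɣ/, identifying this as manner assimilation.
Checking the remaining alternations: /k/ → [x] after /χ/ (stop → fricative, matching a fricative); /b/ → [β] after /z/ (stop → fricative, matching a fricative); /ɢ/ → [ʁ] after /z/ (stop → fricative, matching a fricative) — only manner changes, and always toward the preceding segment.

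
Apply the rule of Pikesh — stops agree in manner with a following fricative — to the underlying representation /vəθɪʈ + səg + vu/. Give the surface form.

/ʈ/ is a voiceless retroflex stop. The following trigger /s/ is a fricative, so /ʈ/ must become a fricative as well.
The voiceless retroflex fricative is [ʂ], so /ʈ/ → [ʂ].
The same rule applies at the second boundary: /g/ → [ɣ] next to /v/.

[vəθɪʂsəɣvu]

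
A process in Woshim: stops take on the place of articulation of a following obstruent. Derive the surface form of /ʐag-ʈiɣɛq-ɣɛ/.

[ʐaɖʈiɣɛkɣɛ]

/g/ is a voiced velar stop. The following trigger /ʈ/ is retroflex, so /g/ must become retroflex as well.
A voiced retroflex stop is [ɖ], so the surface segment is [ɖ].
At the second juncture, /q/ likewise becomes [k] adjacent to /ɣ/.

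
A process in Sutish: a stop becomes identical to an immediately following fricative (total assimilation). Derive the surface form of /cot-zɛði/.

/t/ is the segment targeted by the rule; it sits immediately before /z/, so it assimilates completely and surfaces as [z].

[cozzɛði]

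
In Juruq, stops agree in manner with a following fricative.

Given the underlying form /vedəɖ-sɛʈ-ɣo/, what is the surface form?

[vedəʐsɛʂɣo]

/ɖ/ is a voiced retroflex stop. The following trigger /s/ is a fricative, so /ɖ/ must become a fricative as well.
Changing only its manner to fricative gives [ʐ] — the voiced retroflex fricative.
The same rule applies at the second boundary: /ʈ/ → [ʂ] next to /ɣ/.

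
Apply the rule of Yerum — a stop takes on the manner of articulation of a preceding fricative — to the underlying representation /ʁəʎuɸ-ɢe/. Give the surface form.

/ɢ/ is a voiced uvular stop. The preceding trigger /ɸ/ is a fricative, so /ɢ/ must become a fricative as well.
A voiced uvular fricative is [ʁ], so the surface segment is [ʁ].

[ʁəʎuɸʁe]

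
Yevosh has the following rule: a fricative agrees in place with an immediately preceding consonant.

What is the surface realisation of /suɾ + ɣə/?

/ɣ/ is a voiced velar fricative. The preceding trigger /ɾ/ is alveolar, so /ɣ/ must become alveolar as well.
Changing only its place to alveolar gives [z] — the voiced alveolar fricative.

[suɾzə]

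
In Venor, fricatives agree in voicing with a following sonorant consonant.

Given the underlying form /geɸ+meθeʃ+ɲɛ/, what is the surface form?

[geβmeθeʒɲɛ]

The rule targets /ɸ/ (voiceless bilabial fricative), which sits before the trigger /m/ (voiced).
Changing only its voicing to voiced gives [β] — the voiced bilabial fricative.
At the second juncture, /ʃ/ likewise becomes [ʒ] adjacent to /ɲ/.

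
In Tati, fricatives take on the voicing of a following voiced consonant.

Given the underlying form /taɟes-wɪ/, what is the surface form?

[taɟezwɪ]

/s/ is a voiceless alveolar fricative. The following trigger /w/ is voiced, so /s/ must become voiced as well.
Changing only its voicing to voiced gives [z] — the voiced alveolar fricative.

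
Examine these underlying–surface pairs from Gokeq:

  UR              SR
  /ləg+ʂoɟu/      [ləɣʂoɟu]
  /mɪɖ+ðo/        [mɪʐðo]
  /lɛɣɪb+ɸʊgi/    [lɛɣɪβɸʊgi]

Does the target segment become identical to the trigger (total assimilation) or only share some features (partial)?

partial assimilation

The segment that alternates is /g/, which surfaces as [ɣ] when adjacent to /ʂ/.
/g/ is a stop while /ʂ/ is a fricative; the output [ɣ] is a fricative, matching the trigger — so the feature that spreads is manner.
Place and voice are unchanged, so the assimilation is partial, not total.
Checking the remaining alternations: /ɖ/ → [ʐ] before /ð/ (stop → fricative, matching a fricative); /b/ → [β] before /ɸ/ (stop → fricative, matching a fricative) — only manner changes, and always toward the following segment.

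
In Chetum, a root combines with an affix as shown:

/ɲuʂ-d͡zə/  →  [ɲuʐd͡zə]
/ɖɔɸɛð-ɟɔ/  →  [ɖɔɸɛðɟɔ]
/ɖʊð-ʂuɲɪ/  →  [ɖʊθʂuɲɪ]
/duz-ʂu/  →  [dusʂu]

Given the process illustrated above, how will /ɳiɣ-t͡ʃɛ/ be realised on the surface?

The data show regressive voicing assimilation: /ʂ/ → [ʐ] before /d͡z/; /ð/ → [θ] before /ʂ/; /z/ → [s] before /ʂ/. In each pair only voicing changes, matching the following consonant, while place and manner stay constant.
Nothing changes in [ɖɔɸɛðɟɔ]: there the adjacent consonants already agree in voicing (/ð/ and /ɟ/ are both voiced), so this form is consistent with the same rule.
The rule targets /ɣ/ (voiced velar fricative), which sits before the trigger /t͡ʃ/ (voiceless).
A voiceless velar fricative is [x], so the surface segment is [x].

[ɳixt͡ʃɛ]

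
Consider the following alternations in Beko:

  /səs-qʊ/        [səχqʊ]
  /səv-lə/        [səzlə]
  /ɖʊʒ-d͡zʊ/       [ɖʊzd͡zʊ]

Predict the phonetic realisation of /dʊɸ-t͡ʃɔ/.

[dʊʃt͡ʃɔ]

The data show regressive place assimilation: /s/ → [χ] before /q/; /v/ → [z] before /l/; /ʒ/ → [z] before /d͡z/. In each pair only place changes, matching the following consonant, while manner and voice stay constant.
/ɸ/ is a voiceless bilabial fricative. The following trigger /t͡ʃ/ is postalveolar, so /ɸ/ must become postalveolar as well.
The voiceless postalveolar fricative is [ʃ], so /ɸ/ → [ʃ].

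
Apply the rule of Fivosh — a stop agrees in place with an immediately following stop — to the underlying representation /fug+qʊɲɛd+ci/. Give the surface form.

[fuɢqʊɲɛɟci]

/g/ is a voiced velar stop. The following trigger /q/ is uvular, so /g/ must become uvular as well.
The voiced uvular stop is [ɢ], so /g/ → [ɢ].
The same rule applies at the second boundary: /d/ → [ɟ] next to /c/.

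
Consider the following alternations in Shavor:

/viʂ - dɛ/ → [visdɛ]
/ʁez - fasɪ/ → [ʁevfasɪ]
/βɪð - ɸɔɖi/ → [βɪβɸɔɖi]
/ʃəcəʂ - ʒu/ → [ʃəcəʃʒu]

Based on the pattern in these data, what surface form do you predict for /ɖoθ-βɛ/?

[ɖoɸβɛ]

The data show regressive place assimilation: /ʂ/ → [s] before /d/; /z/ → [v] before /f/; /ð/ → [β] before /ɸ/; /ʂ/ → [ʃ] before /ʒ/. In each pair only place changes, matching the following consonant, while manner and voice stay constant.
/θ/ is a voiceless dental fricative. The following trigger /β/ is bilabial, so /θ/ must become bilabial as well.
A voiceless bilabial fricative is [ɸ], so the surface segment is [ɸ].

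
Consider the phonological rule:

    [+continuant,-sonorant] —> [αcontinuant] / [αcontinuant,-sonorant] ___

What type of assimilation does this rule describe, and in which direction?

progressive manner assimilation

The rule copies [continuant] (continuancy) from the environment onto the target fricatives; since [±continuant] encodes the stop/fricative manner contrast, the assimilating dimension is manner.
Since the environment is written before the underscore, the trigger precedes the target; the direction is progressive.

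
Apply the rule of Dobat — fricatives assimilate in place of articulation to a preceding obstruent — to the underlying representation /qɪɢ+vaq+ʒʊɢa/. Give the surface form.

/v/ is a voiced labiodental fricative. The preceding trigger /ɢ/ is uvular, so /v/ must become uvular as well.
The voiced uvular fricative is [ʁ], so /v/ → [ʁ].
At the second juncture, /ʒ/ likewise becomes [ʁ] adjacent to /q/.

[qɪɢʁaqʁʊɢa]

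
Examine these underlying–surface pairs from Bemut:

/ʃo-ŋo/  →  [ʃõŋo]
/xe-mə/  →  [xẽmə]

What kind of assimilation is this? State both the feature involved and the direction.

regressive nasality assimilation (vowel nasalisation)

The vowel /o/ surfaces as nasalised [õ] next to the following nasal /ŋ/ — it has acquired the [+nasal] feature of its neighbour.
The other form shows the same pattern: /e/ → [ẽ] before /m/ — each time a vowel is nasalised next to a following nasal.
Because the conditioning nasal is to the right of the vowel that changes, the process is regressive (anticipatory).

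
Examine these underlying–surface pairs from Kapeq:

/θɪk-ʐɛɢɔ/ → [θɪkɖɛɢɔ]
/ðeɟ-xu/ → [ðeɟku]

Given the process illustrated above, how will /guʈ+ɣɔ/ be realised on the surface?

The data show progressive manner assimilation: /ʐ/ → [ɖ] after /k/; /x/ → [k] after /ɟ/. In each pair only manner changes, matching the preceding consonant, while place and voice stay constant.
The rule targets /ɣ/ (voiced velar fricative), which sits after the trigger /ʈ/ (stop).
A voiced velar stop is [g], so the surface segment is [g].

[guʈgɔ]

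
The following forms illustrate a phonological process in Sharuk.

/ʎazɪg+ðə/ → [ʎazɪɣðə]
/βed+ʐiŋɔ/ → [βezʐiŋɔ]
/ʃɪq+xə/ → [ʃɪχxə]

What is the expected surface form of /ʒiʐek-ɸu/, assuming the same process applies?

The data show regressive manner assimilation: /g/ → [ɣ] before /ð/; /d/ → [z] before /ʐ/; /q/ → [χ] before /x/. In each pair only manner changes, matching the following consonant, while place and voice stay constant.
The rule targets /k/ (voiceless velar stop), which sits before the trigger /ɸ/ (fricative).
Changing only its manner to fricative gives [x] — the voiceless velar fricative.

[ʒiʐexɸu]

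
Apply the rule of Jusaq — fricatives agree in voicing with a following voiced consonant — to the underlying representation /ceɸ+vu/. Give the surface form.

[ceβvu]

/ɸ/ is a voiceless bilabial fricative. The following trigger /v/ is voiced, so /ɸ/ must become voiced as well.
The voiced bilabial fricative is [β], so /ɸ/ → [β].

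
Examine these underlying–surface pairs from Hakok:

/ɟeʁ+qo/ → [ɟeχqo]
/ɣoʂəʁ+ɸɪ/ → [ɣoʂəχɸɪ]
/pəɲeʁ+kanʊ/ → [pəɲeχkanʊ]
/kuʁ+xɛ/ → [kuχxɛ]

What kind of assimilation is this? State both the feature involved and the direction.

The segment that alternates is /ʁ/, which surfaces as [χ] when adjacent to /q/.
The change voiced → voiceless matches the voicing of the following /q/, identifying this as voicing assimilation.
Place and manner are unchanged, so the assimilation is partial, not total.
The same holds elsewhere in the data: /ʁ/ → [χ] before /ɸ/ (voiced → voiceless, matching voiceless); /ʁ/ → [χ] before /k/ (voiced → voiceless, matching voiceless); /ʁ/ → [χ] before /x/ (voiced → voiceless, matching voiceless) — only voicing changes, and always toward the following segment.
The trigger is the following segment, so the direction is regressive (anticipatory).

regressive voicing assimilation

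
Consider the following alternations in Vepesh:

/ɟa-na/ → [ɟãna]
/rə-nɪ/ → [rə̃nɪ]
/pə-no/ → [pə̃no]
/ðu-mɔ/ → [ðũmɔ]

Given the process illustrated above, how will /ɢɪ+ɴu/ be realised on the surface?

[ɢɪ̃ɴu]

The data show regressive nasality assimilation (vowel nasalisation): /a/ → [ã] before /n/; /ə/ → [ə̃] before /n/; /u/ → [ũ] before /m/ — a vowel is nasalised by an immediately following nasal consonant.
The vowel /ɪ/ is adjacent to the following nasal /ɴ/, so it acquires [+nasal] and surfaces as [ɪ̃].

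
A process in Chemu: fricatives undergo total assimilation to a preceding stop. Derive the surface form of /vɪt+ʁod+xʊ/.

[vɪttoddʊ]

/ʁ/ is the segment targeted by the rule; it sits immediately after /t/, so it assimilates completely and surfaces as [t].
At the second juncture, /x/ likewise becomes [d] adjacent to /d/.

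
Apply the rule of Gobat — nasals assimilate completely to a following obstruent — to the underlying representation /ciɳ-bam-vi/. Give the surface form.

[cibbavvi]

/ɳ/ is the segment targeted by the rule; it sits immediately before /b/, so it assimilates completely and surfaces as [b].
The same rule applies at the second boundary: /m/ → [v] next to /v/.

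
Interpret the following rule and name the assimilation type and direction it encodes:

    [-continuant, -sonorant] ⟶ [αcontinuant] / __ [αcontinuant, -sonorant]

The shared variable α links the value of [continuant] on the target to that of the neighbouring obstruent. [continuant] distinguishes stops from fricatives — a manner-of-articulation feature — so this is manner assimilation.
Since the environment is written after the underscore, the trigger follows the target; the direction is regressive.

regressive manner assimilation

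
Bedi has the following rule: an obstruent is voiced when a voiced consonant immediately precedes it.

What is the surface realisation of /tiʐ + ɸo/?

[tiʐβo]

The rule targets /ɸ/ (voiceless bilabial fricative), which sits after the trigger /ʐ/ (voiced).
Changing only its voicing to voiced gives [β] — the voiced bilabial fricative.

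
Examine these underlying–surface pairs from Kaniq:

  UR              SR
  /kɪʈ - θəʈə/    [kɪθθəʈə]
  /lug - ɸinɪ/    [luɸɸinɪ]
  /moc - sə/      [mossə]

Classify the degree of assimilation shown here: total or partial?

Underlying /ʈ/ is realised as [θ] next to /θ/; /θ/ itself does not change.
The output [θ] is identical to the trigger /θ/ — every feature (place, manner, voicing) has been copied — so this is total assimilation.
The other forms behave the same way: /g/ → [ɸ] before /ɸ/; /c/ → [s] before /s/ — in each case the output is a copy of the following consonant.

total assimilation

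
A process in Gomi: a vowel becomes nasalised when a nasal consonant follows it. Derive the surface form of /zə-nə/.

[zə̃nə]

/ə/ sits next to the nasal /n/ and is therefore nasalised to [ə̃].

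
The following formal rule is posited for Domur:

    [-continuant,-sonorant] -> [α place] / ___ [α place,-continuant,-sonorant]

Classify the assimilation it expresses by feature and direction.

The rule copies the place features (abbreviated [place]) from the environment onto the target, so the assimilating feature is place.
Since the environment is written after the underscore, the trigger follows the target; the direction is regressive.

regressive place assimilation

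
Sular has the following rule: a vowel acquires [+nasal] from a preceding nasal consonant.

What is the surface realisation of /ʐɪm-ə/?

/ə/ sits next to the nasal /m/ and is therefore nasalised to [ə̃].

[ʐɪmə̃]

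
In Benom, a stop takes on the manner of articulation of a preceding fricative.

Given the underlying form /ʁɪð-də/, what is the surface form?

/d/ is a voiced alveolar stop. The preceding trigger /ð/ is a fricative, so /d/ must become a fricative as well.
The voiced alveolar fricative is [z], so /d/ → [z].

[ʁɪðzə]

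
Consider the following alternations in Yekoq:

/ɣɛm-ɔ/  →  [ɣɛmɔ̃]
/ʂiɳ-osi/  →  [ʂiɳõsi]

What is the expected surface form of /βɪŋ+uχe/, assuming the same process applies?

[βɪŋũχe]

The data show progressive nasality assimilation (vowel nasalisation): /ɔ/ → [ɔ̃] after /m/; /o/ → [õ] after /ɳ/ — a vowel is nasalised by an immediately preceding nasal consonant.
The vowel /u/ is adjacent to the preceding nasal /ŋ/, so it acquires [+nasal] and surfaces as [ũ].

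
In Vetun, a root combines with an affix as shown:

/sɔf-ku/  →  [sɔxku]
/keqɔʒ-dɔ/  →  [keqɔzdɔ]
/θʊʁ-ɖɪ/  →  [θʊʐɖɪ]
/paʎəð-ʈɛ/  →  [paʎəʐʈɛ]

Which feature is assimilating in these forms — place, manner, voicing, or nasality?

place

Comparing underlying and surface forms, /f/ → [x] is the alternation; the neighbouring /k/ is constant.
/f/ is labiodental while /k/ is velar; the output [x] is velar, matching the trigger — so the feature that spreads is place.
The same holds elsewhere in the data: /ʒ/ → [z] before /d/ (postalveolar → alveolar, matching alveolar); /ʁ/ → [ʐ] before /ɖ/ (uvular → retroflex, matching retroflex); /ð/ → [ʐ] before /ʈ/ (dental → retroflex, matching retroflex) — only place changes, and always toward the following segment.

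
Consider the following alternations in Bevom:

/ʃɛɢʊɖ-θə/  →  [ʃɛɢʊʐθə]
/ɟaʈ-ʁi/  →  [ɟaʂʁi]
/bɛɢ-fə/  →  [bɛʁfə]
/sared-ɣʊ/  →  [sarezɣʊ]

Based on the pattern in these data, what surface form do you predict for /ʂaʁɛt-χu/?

The data show regressive manner assimilation: /ɖ/ → [ʐ] before /θ/; /ʈ/ → [ʂ] before /ʁ/; /ɢ/ → [ʁ] before /f/; /d/ → [z] before /ɣ/. In each pair only manner changes, matching the following consonant, while place and voice stay constant.
The rule targets /t/ (voiceless alveolar stop), which sits before the trigger /χ/ (fricative).
A voiceless alveolar fricative is [s], so the surface segment is [s].

[ʂaʁɛsχu]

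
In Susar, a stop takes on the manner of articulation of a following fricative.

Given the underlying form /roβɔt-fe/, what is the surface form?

/t/ is a voiceless alveolar stop. The following trigger /f/ is a fricative, so /t/ must become a fricative as well.
A voiceless alveolar fricative is [s], so the surface segment is [s].

[roβɔsfe]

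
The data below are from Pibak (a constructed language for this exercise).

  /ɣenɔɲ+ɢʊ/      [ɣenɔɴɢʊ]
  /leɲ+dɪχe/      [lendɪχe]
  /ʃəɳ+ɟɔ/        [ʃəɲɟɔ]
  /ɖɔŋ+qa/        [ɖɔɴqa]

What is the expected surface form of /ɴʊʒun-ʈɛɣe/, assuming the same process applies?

The data show regressive place assimilation: /ɲ/ → [ɴ] before /ɢ/; /ɲ/ → [n] before /d/; /ɳ/ → [ɲ] before /ɟ/; /ŋ/ → [ɴ] before /q/. In each pair only place changes, matching the following consonant, while manner and voice stay constant.
/n/ is a voiced alveolar nasal. The following trigger /ʈ/ is retroflex, so /n/ must become retroflex as well.
A voiced retroflex nasal is [ɳ], so the surface segment is [ɳ].

[ɴʊʒuɳʈɛɣe]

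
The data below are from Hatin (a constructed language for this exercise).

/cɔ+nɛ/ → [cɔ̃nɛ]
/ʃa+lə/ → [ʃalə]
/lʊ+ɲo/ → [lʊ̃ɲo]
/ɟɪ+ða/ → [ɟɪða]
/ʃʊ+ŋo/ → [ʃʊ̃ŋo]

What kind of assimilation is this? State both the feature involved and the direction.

The vowel /ɔ/ surfaces as nasalised [ɔ̃] next to the following nasal /n/ — it has acquired the [+nasal] feature of its neighbour.
Likewise in the remaining data: /ʊ/ → [ʊ̃] before /ɲ/; /ʊ/ → [ʊ̃] before /ŋ/ — each time a vowel is nasalised next to a following nasal.
No change occurs in [ʃalə], [ɟɪða] because the vowel at the boundary is adjacent to an oral consonant, not a nasal (/a/ next to /l/; /ɪ/ next to /ð/).
Because the conditioning nasal is to the right of the vowel that changes, the process is regressive (anticipatory).

regressive nasality assimilation (vowel nasalisation)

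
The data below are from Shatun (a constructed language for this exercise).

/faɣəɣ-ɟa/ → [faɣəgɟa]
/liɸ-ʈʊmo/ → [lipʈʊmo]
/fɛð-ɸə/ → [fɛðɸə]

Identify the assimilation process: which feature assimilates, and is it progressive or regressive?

regressive manner assimilation

Comparing underlying and surface forms, /ɣ/ → [g] is the alternation; the neighbouring /ɟ/ is constant.
/ɣ/ is a fricative while /ɟ/ is a stop; the output [g] is a stop, matching the trigger — so the feature that spreads is manner.
Place and voice are unchanged, so the assimilation is partial, not total.
The same holds elsewhere in the data: /ɸ/ → [p] before /ʈ/ (fricative → stop, matching a stop) — only manner changes, and always toward the following segment.
Nothing changes in [fɛðɸə]: there the adjacent consonants already agree in manner (/ð/ and /ɸ/ are both fricatives), so this form is consistent with the same rule.
Since the segment that changes precedes the conditioning segment, the assimilation is regressive.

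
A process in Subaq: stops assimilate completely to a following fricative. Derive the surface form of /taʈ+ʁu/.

[taʁʁu]

/ʈ/ is the segment targeted by the rule; it sits immediately before /ʁ/, so it assimilates completely and surfaces as [ʁ].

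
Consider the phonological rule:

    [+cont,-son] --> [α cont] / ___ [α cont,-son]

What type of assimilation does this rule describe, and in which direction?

regressive manner assimilation

The rule copies [cont] (continuancy) from the environment onto the target fricatives; since [±cont] encodes the stop/fricative manner contrast, the assimilating dimension is manner.
The conditioning segment sits to the right of the focus bar, meaning the trigger follows the segment that changes — regressive assimilation.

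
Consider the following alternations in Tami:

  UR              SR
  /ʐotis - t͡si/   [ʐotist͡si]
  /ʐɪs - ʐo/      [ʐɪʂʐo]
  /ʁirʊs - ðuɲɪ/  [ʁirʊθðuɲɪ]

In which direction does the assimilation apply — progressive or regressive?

regressive

Comparing underlying and surface forms, /s/ → [ʂ] is the alternation; the neighbouring /ʐ/ is constant.
/s/ is alveolar while /ʐ/ is retroflex; the output [ʂ] is retroflex, matching the trigger — so the feature that spreads is place.
Checking the remaining alternation: /s/ → [θ] before /ð/ (alveolar → dental, matching dental) — only place changes, and always toward the following segment.
Nothing changes in [ʐotist͡si]: there the adjacent consonants already agree in place (/s/ and /t͡s/ are both alveolar), so this form is consistent with the same rule.
The trigger is the following segment, so the direction is regressive (anticipatory).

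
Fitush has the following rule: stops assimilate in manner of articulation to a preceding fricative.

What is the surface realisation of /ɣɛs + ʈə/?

The rule targets /ʈ/ (voiceless retroflex stop), which sits after the trigger /s/ (fricative).
Changing only its manner to fricative gives [ʂ] — the voiceless retroflex fricative.

[ɣɛsʂə]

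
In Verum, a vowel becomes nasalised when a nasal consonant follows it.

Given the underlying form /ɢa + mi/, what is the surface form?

/a/ sits next to the nasal /m/ and is therefore nasalised to [ã].

[ɢãmi]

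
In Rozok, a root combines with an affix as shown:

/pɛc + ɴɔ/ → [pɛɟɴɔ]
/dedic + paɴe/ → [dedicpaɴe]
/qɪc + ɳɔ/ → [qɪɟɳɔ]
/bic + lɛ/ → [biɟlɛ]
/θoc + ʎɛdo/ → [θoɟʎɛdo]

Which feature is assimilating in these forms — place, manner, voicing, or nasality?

voicing

Underlying /c/ is realised as [ɟ] next to /ɴ/; /ɴ/ itself does not change.
The change voiceless → voiced matches the voicing of the following /ɴ/, identifying this as voicing assimilation.
Checking the remaining alternations: /c/ → [ɟ] before /ɳ/ (voiceless → voiced, matching voiced); /c/ → [ɟ] before /l/ (voiceless → voiced, matching voiced); /c/ → [ɟ] before /ʎ/ (voiceless → voiced, matching voiced) — only voicing changes, and always toward the following segment.
Nothing changes in [dedicpaɴe]: there the adjacent consonants already agree in voicing (/c/ and /p/ are both voiceless), so this form is consistent with the same rule.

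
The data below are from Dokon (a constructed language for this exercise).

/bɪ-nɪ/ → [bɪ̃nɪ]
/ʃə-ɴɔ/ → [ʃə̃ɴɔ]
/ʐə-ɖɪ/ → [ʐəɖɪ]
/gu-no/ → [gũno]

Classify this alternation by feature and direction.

regressive nasality assimilation (vowel nasalisation)

The vowel /ɪ/ surfaces as nasalised [ɪ̃] next to the following nasal /n/ — it has acquired the [+nasal] feature of its neighbour.
Likewise in the remaining data: /ə/ → [ə̃] before /ɴ/; /u/ → [ũ] before /n/ — each time a vowel is nasalised next to a following nasal.
No change occurs in [ʐəɖɪ] because the vowel at the boundary is adjacent to an oral consonant, not a nasal (/ə/ next to /ɖ/).
Because the conditioning nasal is to the right of the vowel that changes, the process is regressive (anticipatory).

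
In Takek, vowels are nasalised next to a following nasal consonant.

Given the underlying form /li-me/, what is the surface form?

[lĩme]

The vowel /i/ is adjacent to the following nasal /m/, so it acquires [+nasal] and surfaces as [ĩ].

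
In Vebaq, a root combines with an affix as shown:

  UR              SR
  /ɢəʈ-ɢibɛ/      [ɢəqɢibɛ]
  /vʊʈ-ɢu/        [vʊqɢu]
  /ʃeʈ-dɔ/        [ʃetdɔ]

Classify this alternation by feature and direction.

regressive place assimilation

Comparing underlying and surface forms, /ʈ/ → [q] is the alternation; the neighbouring /ɢ/ is constant.
/ʈ/ is retroflex while /ɢ/ is uvular; the output [q] is uvular, matching the trigger — so the feature that spreads is place.
Manner and voice are unchanged, so the assimilation is partial, not total.
The other alternating form patterns the same way: /ʈ/ → [t] before /d/ (retroflex → alveolar, matching alveolar) — only place changes, and always toward the following segment.
The trigger is the following segment, so the direction is regressive (anticipatory).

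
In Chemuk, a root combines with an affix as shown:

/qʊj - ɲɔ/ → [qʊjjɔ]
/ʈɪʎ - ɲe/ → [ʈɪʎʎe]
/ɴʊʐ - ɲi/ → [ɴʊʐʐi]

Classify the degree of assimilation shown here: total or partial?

Underlying /ɲ/ is realised as [ʐ] next to /ʐ/; /ʐ/ itself does not change.
The output [ʐ] is identical to the trigger /ʐ/ — every feature (place, manner, voicing) has been copied — so this is total assimilation.
The remaining alternations confirm this: /ɲ/ → [j] after /j/; /ɲ/ → [ʎ] after /ʎ/ — in each case the output is a copy of the preceding consonant.

total assimilation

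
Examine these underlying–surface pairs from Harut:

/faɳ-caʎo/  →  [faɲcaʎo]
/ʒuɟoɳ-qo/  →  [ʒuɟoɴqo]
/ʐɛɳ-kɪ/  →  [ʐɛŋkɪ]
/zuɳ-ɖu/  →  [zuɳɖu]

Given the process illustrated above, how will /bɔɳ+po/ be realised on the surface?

The data show regressive place assimilation: /ɳ/ → [ɲ] before /c/; /ɳ/ → [ɴ] before /q/; /ɳ/ → [ŋ] before /k/. In each pair only place changes, matching the following consonant, while manner and voice stay constant.
No alternation appears in [zuɳɖu]: there the adjacent consonants already agree in place (/ɳ/ and /ɖ/ are both retroflex), so this form is consistent with the same rule.
The rule targets /ɳ/ (voiced retroflex nasal), which sits before the trigger /p/ (bilabial).
A voiced bilabial nasal is [m], so the surface segment is [m].

[bɔmpo]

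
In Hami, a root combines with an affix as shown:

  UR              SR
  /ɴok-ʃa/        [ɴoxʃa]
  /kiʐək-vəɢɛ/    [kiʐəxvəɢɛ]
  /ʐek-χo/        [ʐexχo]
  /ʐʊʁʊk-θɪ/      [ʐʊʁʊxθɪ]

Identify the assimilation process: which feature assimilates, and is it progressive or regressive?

Underlying /k/ is realised as [x] next to /ʃ/; /ʃ/ itself does not change.
/k/ is a stop while /ʃ/ is a fricative; the output [x] is a fricative, matching the trigger — so the feature that spreads is manner.
Place and voice are unchanged, so the assimilation is partial, not total.
The other alternating forms pattern the same way: /k/ → [x] before /v/ (stop → fricative, matching a fricative); /k/ → [x] before /χ/ (stop → fricative, matching a fricative); /k/ → [x] before /θ/ (stop → fricative, matching a fricative) — only manner changes, and always toward the following segment.
Since the segment that changes precedes the conditioning segment, the assimilation is regressive.

regressive manner assimilation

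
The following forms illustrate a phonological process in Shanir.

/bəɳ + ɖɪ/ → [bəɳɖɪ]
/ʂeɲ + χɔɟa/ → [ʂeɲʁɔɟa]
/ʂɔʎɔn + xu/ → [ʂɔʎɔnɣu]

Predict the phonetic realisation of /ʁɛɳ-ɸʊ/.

The data show progressive voicing assimilation: /χ/ → [ʁ] after /ɲ/; /x/ → [ɣ] after /n/. In each pair only voicing changes, matching the preceding consonant, while place and manner stay constant.
Nothing changes in [bəɳɖɪ]: there the adjacent consonants already agree in voicing (/ɖ/ and /ɳ/ are both voiced), so this form is consistent with the same rule.
/ɸ/ is a voiceless bilabial fricative. The preceding trigger /ɳ/ is voiced, so /ɸ/ must become voiced as well.
The voiced bilabial fricative is [β], so /ɸ/ → [β].

[ʁɛɳβʊ]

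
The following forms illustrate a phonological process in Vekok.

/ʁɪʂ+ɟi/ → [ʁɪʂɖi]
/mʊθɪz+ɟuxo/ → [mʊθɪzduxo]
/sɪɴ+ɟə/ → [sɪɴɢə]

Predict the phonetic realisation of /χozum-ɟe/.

[χozumbe]

The data show progressive place assimilation: /ɟ/ → [ɖ] after /ʂ/; /ɟ/ → [d] after /z/; /ɟ/ → [ɢ] after /ɴ/. In each pair only place changes, matching the preceding consonant, while manner and voice stay constant.
/ɟ/ is a voiced palatal stop. The preceding trigger /m/ is bilabial, so /ɟ/ must become bilabial as well.
A voiced bilabial stop is [b], so the surface segment is [b].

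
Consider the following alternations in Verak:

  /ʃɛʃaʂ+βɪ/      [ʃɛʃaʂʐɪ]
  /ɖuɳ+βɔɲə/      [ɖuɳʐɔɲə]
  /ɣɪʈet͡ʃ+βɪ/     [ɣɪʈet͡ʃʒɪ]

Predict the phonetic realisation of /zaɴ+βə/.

[zaɴʁə]

The data show progressive place assimilation: /β/ → [ʐ] after /ʂ/; /β/ → [ʐ] after /ɳ/; /β/ → [ʒ] after /t͡ʃ/. In each pair only place changes, matching the preceding consonant, while manner and voice stay constant.
/β/ is a voiced bilabial fricative. The preceding trigger /ɴ/ is uvular, so /β/ must become uvular as well.
The voiced uvular fricative is [ʁ], so /β/ → [ʁ].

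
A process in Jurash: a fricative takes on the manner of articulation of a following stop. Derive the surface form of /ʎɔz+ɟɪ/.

The rule targets /z/ (voiced alveolar fricative), which sits before the trigger /ɟ/ (stop).
The voiced alveolar stop is [d], so /z/ → [d].

[ʎɔdɟɪ]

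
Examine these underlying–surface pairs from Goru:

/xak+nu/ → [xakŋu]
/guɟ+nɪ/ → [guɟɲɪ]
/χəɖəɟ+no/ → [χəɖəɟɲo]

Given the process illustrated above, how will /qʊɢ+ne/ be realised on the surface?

The data show progressive place assimilation: /n/ → [ŋ] after /k/; /n/ → [ɲ] after /ɟ/. In each pair only place changes, matching the preceding consonant, while manner and voice stay constant.
The rule targets /n/ (voiced alveolar nasal), which sits after the trigger /ɢ/ (uvular).
The voiced uvular nasal is [ɴ], so /n/ → [ɴ].

[qʊɢɴe]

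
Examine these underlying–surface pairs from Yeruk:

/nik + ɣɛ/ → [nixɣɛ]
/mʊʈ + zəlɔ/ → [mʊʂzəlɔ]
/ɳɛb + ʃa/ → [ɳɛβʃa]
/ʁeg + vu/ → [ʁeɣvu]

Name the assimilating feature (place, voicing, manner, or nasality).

manner

Underlying /k/ is realised as [x] next to /ɣ/; /ɣ/ itself does not change.
/k/ is a stop while /ɣ/ is a fricative; the output [x] is a fricative, matching the trigger — so the feature that spreads is manner.
The same holds elsewhere in the data: /ʈ/ → [ʂ] before /z/ (stop → fricative, matching a fricative); /b/ → [β] before /ʃ/ (stop → fricative, matching a fricative); /g/ → [ɣ] before /v/ (stop → fricative, matching a fricative) — only manner changes, and always toward the following segment.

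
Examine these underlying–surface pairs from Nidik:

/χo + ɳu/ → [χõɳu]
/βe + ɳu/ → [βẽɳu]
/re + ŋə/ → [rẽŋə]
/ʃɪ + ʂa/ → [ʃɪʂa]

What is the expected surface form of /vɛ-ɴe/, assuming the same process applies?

[vɛ̃ɴe]

The data show regressive nasality assimilation (vowel nasalisation): /o/ → [õ] before /ɳ/; /e/ → [ẽ] before /ɳ/; /e/ → [ẽ] before /ŋ/ — a vowel is nasalised by an immediately following nasal consonant.
No change occurs in [ʃɪʂa] because the vowel at the boundary is adjacent to an oral consonant, not a nasal (/ɪ/ next to /ʂ/).
/ɛ/ sits next to the nasal /ɴ/ and is therefore nasalised to [ɛ̃].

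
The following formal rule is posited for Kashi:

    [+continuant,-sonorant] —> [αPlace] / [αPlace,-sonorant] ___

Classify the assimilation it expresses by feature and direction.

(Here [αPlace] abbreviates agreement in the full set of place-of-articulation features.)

progressive place assimilation

The shared variable α links the value of the place features (abbreviated [Place]) on the target to the same value on the neighbouring segment, so place is the feature that assimilates.
The conditioning segment sits to the left of the focus bar, meaning the trigger precedes the segment that changes — progressive assimilation.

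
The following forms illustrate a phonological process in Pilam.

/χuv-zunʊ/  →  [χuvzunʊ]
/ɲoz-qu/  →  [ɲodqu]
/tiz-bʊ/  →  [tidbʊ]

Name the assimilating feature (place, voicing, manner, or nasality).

Comparing underlying and surface forms, /z/ → [d] is the alternation; the neighbouring /q/ is constant.
The change fricative → stop matches the manner of the following /q/, identifying this as manner assimilation.
The same holds elsewhere in the data: /z/ → [d] before /b/ (fricative → stop, matching a stop) — only manner changes, and always toward the following segment.
Nothing changes in [χuvzunʊ]: there the adjacent consonants already agree in manner (/v/ and /z/ are both fricatives), so this form is consistent with the same rule.

manner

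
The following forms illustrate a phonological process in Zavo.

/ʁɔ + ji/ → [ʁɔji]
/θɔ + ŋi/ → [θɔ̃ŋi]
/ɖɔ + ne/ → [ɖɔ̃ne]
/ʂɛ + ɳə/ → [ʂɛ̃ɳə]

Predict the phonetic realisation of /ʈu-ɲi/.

[ʈũɲi]

The data show regressive nasality assimilation (vowel nasalisation): /ɔ/ → [ɔ̃] before /ŋ/; /ɔ/ → [ɔ̃] before /n/; /ɛ/ → [ɛ̃] before /ɳ/ — a vowel is nasalised by an immediately following nasal consonant.
No change occurs in [ʁɔji] because the vowel at the boundary is adjacent to an oral consonant, not a nasal (/ɔ/ next to /j/).
The vowel /u/ is adjacent to the following nasal /ɲ/, so it acquires [+nasal] and surfaces as [ũ].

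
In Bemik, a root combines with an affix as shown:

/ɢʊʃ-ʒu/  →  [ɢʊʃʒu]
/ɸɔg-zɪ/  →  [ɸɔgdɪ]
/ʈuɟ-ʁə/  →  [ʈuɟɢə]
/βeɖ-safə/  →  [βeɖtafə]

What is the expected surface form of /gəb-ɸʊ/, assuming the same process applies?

The data show progressive manner assimilation: /z/ → [d] after /g/; /ʁ/ → [ɢ] after /ɟ/; /s/ → [t] after /ɖ/. In each pair only manner changes, matching the preceding consonant, while place and voice stay constant.
No alternation appears in [ɢʊʃʒu]: there the adjacent consonants already agree in manner (/ʒ/ and /ʃ/ are both fricatives), so this form is consistent with the same rule.
The rule targets /ɸ/ (voiceless bilabial fricative), which sits after the trigger /b/ (stop).
Changing only its manner to stop gives [p] — the voiceless bilabial stop.

[gəbpʊ]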